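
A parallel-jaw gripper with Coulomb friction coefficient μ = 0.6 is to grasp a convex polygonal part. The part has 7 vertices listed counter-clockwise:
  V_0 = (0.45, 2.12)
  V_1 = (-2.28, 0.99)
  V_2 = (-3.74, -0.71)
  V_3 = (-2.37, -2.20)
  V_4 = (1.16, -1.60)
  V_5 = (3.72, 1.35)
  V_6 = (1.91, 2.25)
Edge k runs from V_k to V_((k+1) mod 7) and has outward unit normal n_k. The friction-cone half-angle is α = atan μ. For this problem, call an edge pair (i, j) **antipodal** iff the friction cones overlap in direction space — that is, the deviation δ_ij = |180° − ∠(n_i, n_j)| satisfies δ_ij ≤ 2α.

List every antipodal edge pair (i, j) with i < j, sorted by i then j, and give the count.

α = atan 0.6 = 30.96°;  2α = 61.93°
n_0 = (-0.3825, +0.9240)
n_1 = (-0.7586, +0.6515)
n_2 = (-0.7361, -0.6768)
n_3 = (+0.1676, -0.9859)
n_4 = (+0.7553, -0.6554)
n_5 = (+0.4452, +0.8954)
n_6 = (-0.0887, +0.9961)
  (0,1): δ = 153.14°  ·
  (0,2): δ = 69.89°  ·
  (0,3): δ = 12.84°  ✓
  (0,4): δ = 26.56°  ✓
  (0,5): δ = 131.08°  ·
  (0,6): δ = 162.60°  ·
  (1,2): δ = 96.75°  ·
  (1,3): δ = 39.70°  ✓
  (1,4): δ = 0.29°  ✓
  (1,5): δ = 104.22°  ·
  (1,6): δ = 135.75°  ·
  (2,3): δ = 122.95°  ·
  (2,4): δ = 83.55°  ·
  (2,5): δ = 20.96°  ✓
  (2,6): δ = 52.49°  ✓
  (3,4): δ = 140.60°  ·
  (3,5): δ = 36.08°  ✓
  (3,6): δ = 4.56°  ✓
  (4,5): δ = 75.49°  ·
  (4,6): δ = 43.96°  ✓
  (5,6): δ = 148.47°  ·
antipodal pairs: 9

count = 9; pairs: (0,3), (0,4), (1,3), (1,4), (2,5), (2,6), (3,5), (3,6), (4,6)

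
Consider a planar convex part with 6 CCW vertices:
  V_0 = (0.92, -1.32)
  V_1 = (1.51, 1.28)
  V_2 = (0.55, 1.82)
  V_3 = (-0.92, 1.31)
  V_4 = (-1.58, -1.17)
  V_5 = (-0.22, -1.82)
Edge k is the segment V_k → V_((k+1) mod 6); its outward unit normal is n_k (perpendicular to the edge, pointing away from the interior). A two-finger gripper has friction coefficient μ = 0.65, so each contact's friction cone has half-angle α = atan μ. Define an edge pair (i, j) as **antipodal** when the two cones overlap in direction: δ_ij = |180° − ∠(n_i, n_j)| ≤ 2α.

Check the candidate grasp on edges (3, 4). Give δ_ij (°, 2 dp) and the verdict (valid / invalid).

α = atan 0.65 = 33.02°;  2α = 66.05°
edge 3: e_3 = (-0.66, -2.48);  n_3 = (-0.9664, +0.2572)
edge 4: e_4 = (+1.36, -0.65);  n_4 = (-0.4312, -0.9022)
∠(n_3, n_4) = 79.36°
δ = |180° − 79.36°| = 100.64°
100.64° > 2α = 66.05°  →  invalid

δ = 100.64°, invalid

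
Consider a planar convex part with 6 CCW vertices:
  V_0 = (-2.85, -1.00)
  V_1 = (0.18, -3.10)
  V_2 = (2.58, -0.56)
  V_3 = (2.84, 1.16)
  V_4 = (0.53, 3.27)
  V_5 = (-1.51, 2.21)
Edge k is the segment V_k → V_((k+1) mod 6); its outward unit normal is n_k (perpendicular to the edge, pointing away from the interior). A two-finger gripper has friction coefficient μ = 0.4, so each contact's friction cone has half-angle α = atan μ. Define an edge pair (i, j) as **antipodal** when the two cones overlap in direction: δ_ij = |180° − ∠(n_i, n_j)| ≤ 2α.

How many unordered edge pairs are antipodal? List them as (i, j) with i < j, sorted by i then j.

α = atan 0.4 = 21.80°;  2α = 43.60°
n_0 = (-0.5696, -0.8219)
n_1 = (+0.7269, -0.6868)
n_2 = (+0.9888, -0.1495)
n_3 = (+0.6744, +0.7383)
n_4 = (-0.4611, +0.8874)
n_5 = (-0.9228, +0.3852)
  (0,1): δ = 98.65°  ·
  (0,2): δ = 63.87°  ·
  (0,3): δ = 7.68°  ✓
  (0,4): δ = 62.18°  ·
  (0,5): δ = 102.07°  ·
  (1,2): δ = 145.22°  ·
  (1,3): δ = 89.03°  ·
  (1,4): δ = 19.17°  ✓
  (1,5): δ = 20.72°  ✓
  (2,3): δ = 123.81°  ·
  (2,4): δ = 53.95°  ·
  (2,5): δ = 14.06°  ✓
  (3,4): δ = 110.13°  ·
  (3,5): δ = 70.25°  ·
  (4,5): δ = 140.11°  ·
antipodal pairs: 4

count = 4; pairs: (0,3), (1,4), (1,5), (2,5)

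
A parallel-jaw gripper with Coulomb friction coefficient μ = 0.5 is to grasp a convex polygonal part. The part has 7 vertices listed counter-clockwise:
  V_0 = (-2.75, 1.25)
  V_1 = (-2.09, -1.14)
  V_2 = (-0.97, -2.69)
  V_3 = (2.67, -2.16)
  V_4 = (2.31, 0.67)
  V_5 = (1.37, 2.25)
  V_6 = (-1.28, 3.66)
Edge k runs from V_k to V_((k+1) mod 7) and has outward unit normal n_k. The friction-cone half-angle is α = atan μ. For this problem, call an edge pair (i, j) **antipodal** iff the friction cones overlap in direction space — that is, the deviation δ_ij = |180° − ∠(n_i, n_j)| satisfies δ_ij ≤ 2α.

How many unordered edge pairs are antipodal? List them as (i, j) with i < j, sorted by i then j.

α = atan 0.5 = 26.57°;  2α = 53.13°
n_0 = (-0.9639, -0.2662)
n_1 = (-0.8105, -0.5857)
n_2 = (+0.1441, -0.9896)
n_3 = (+0.9920, +0.1262)
n_4 = (+0.8594, +0.5113)
n_5 = (+0.4697, +0.8828)
n_6 = (-0.8537, +0.5207)
  (0,1): δ = 159.59°  ·
  (0,2): δ = 97.15°  ·
  (0,3): δ = 8.19°  ✓
  (0,4): δ = 15.31°  ✓
  (0,5): δ = 46.55°  ✓
  (0,6): δ = 133.18°  ·
  (1,2): δ = 117.57°  ·
  (1,3): δ = 28.60°  ✓
  (1,4): δ = 5.10°  ✓
  (1,5): δ = 26.13°  ✓
  (1,6): δ = 112.77°  ·
  (2,3): δ = 91.03°  ·
  (2,4): δ = 67.53°  ·
  (2,5): δ = 36.30°  ✓
  (2,6): δ = 50.33°  ✓
  (3,4): δ = 156.50°  ·
  (3,5): δ = 125.27°  ·
  (3,6): δ = 38.63°  ✓
  (4,5): δ = 148.77°  ·
  (4,6): δ = 62.13°  ·
  (5,6): δ = 93.37°  ·
antipodal pairs: 9

count = 9; pairs: (0,3), (0,4), (0,5), (1,3), (1,4), (1,5), (2,5), (2,6), (3,6)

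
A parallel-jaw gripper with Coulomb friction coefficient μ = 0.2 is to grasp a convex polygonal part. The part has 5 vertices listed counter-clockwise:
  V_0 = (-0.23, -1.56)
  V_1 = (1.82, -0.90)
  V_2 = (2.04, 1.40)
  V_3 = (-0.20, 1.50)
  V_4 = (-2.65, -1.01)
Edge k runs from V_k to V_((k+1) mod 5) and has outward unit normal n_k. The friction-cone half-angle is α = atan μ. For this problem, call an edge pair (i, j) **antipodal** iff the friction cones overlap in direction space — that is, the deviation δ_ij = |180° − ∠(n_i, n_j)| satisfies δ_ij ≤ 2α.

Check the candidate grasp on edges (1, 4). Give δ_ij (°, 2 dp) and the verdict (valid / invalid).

δ = 82.66°, invalid

α = atan 0.2 = 11.31°;  2α = 22.62°
edge 1: e_1 = (+0.22, +2.30);  n_1 = (+0.9955, -0.0952)
edge 4: e_4 = (+2.42, -0.55);  n_4 = (-0.2216, -0.9751)
∠(n_1, n_4) = 97.34°
δ = |180° − 97.34°| = 82.66°
82.66° > 2α = 22.62°  →  invalid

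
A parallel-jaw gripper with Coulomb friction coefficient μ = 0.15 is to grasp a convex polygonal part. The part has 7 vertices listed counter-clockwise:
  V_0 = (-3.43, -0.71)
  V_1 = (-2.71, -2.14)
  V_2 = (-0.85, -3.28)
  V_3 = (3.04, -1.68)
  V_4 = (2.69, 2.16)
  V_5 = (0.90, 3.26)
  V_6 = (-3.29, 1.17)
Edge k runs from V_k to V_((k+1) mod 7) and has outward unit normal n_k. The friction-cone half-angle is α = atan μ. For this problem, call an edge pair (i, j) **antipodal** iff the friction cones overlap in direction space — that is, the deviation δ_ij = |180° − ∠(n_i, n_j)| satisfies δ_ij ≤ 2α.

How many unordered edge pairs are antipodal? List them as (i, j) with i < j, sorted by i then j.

count = 3; pairs: (1,4), (2,5), (3,6)

α = atan 0.15 = 8.53°;  2α = 17.06°
n_0 = (-0.8932, -0.4497)
n_1 = (-0.5226, -0.8526)
n_2 = (+0.3804, -0.9248)
n_3 = (+0.9959, +0.0908)
n_4 = (+0.5236, +0.8520)
n_5 = (-0.4464, +0.8949)
n_6 = (-0.9972, +0.0743)
  (0,1): δ = 148.23°  ·
  (0,2): δ = 94.37°  ·
  (0,3): δ = 21.52°  ·
  (0,4): δ = 31.70°  ·
  (0,5): δ = 89.79°  ·
  (0,6): δ = 149.02°  ·
  (1,2): δ = 126.14°  ·
  (1,3): δ = 53.29°  ·
  (1,4): δ = 0.07°  ✓
  (1,5): δ = 58.01°  ·
  (1,6): δ = 117.25°  ·
  (2,3): δ = 107.15°  ·
  (2,4): δ = 53.93°  ·
  (2,5): δ = 4.15°  ✓
  (2,6): δ = 63.38°  ·
  (3,4): δ = 126.78°  ·
  (3,5): δ = 68.70°  ·
  (3,6): δ = 9.47°  ✓
  (4,5): δ = 121.92°  ·
  (4,6): δ = 62.69°  ·
  (5,6): δ = 120.77°  ·
antipodal pairs: 3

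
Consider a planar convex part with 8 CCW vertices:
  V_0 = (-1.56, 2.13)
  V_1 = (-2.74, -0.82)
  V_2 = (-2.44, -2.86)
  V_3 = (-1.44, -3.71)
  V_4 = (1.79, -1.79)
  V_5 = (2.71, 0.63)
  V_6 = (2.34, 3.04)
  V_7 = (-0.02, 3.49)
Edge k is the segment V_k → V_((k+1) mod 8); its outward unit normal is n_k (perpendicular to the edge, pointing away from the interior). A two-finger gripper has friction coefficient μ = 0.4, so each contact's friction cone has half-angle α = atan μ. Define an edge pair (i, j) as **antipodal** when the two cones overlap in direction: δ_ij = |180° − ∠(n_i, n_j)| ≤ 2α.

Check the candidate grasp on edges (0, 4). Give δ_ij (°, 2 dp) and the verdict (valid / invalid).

δ = 0.99°, valid

α = atan 0.4 = 21.80°;  2α = 43.60°
edge 0: e_0 = (-1.18, -2.95);  n_0 = (-0.9285, +0.3714)
edge 4: e_4 = (+0.92, +2.42);  n_4 = (+0.9347, -0.3554)
∠(n_0, n_4) = 179.01°
δ = |180° − 179.01°| = 0.99°
0.99° ≤ 2α = 43.60°  →  valid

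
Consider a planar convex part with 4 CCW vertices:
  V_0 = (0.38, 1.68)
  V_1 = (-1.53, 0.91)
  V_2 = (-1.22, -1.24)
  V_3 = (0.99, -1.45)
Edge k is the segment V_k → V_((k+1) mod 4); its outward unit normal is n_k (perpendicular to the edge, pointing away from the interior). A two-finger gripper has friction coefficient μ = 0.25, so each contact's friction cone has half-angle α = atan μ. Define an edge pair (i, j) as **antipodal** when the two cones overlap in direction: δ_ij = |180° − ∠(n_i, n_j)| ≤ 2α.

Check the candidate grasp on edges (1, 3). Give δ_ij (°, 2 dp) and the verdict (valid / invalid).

δ = 2.82°, valid

α = atan 0.25 = 14.04°;  2α = 28.07°
edge 1: e_1 = (+0.31, -2.15);  n_1 = (-0.9898, -0.1427)
edge 3: e_3 = (-0.61, +3.13);  n_3 = (+0.9815, +0.1913)
∠(n_1, n_3) = 177.18°
δ = |180° − 177.18°| = 2.82°
2.82° ≤ 2α = 28.07°  →  valid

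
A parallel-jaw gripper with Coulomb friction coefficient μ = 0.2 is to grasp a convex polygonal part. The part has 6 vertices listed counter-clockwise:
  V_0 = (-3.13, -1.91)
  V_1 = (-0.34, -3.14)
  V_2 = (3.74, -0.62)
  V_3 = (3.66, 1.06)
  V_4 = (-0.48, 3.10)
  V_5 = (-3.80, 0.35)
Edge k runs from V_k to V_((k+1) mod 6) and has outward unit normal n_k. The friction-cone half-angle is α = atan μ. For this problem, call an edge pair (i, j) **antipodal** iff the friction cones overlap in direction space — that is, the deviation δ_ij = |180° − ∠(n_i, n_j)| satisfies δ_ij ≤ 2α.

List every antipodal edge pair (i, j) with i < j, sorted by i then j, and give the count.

count = 3; pairs: (0,3), (1,4), (2,5)

α = atan 0.2 = 11.31°;  2α = 22.62°
n_0 = (-0.4034, -0.9150)
n_1 = (+0.5255, -0.8508)
n_2 = (+0.9989, +0.0476)
n_3 = (+0.4420, +0.8970)
n_4 = (-0.6379, +0.7701)
n_5 = (-0.9588, -0.2842)
  (0,1): δ = 124.51°  ·
  (0,2): δ = 63.48°  ·
  (0,3): δ = 2.44°  ✓
  (0,4): δ = 63.43°  ·
  (0,5): δ = 130.30°  ·
  (1,2): δ = 118.98°  ·
  (1,3): δ = 57.93°  ·
  (1,4): δ = 7.93°  ✓
  (1,5): δ = 74.81°  ·
  (2,3): δ = 118.96°  ·
  (2,4): δ = 53.09°  ·
  (2,5): δ = 13.79°  ✓
  (3,4): δ = 114.13°  ·
  (3,5): δ = 47.26°  ·
  (4,5): δ = 113.12°  ·
antipodal pairs: 3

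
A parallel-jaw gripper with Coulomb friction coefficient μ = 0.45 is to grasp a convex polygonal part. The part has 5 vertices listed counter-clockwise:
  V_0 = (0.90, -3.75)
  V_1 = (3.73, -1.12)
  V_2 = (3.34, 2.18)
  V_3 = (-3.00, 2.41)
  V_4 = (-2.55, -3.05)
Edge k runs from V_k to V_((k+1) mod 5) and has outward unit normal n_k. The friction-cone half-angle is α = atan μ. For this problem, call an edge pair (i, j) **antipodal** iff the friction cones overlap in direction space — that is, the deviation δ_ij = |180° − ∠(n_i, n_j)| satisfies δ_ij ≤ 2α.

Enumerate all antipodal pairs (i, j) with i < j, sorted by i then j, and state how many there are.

count = 3; pairs: (0,2), (1,3), (2,4)

α = atan 0.45 = 24.23°;  2α = 48.46°
n_0 = (+0.6807, -0.7325)
n_1 = (+0.9931, +0.1174)
n_2 = (+0.0363, +0.9993)
n_3 = (-0.9966, -0.0821)
n_4 = (-0.1988, -0.9800)
  (0,1): δ = 126.16°  ·
  (0,2): δ = 44.98°  ✓
  (0,3): δ = 51.81°  ·
  (0,4): δ = 125.63°  ·
  (1,2): δ = 98.82°  ·
  (1,3): δ = 2.03°  ✓
  (1,4): δ = 71.79°  ·
  (2,3): δ = 83.21°  ·
  (2,4): δ = 9.39°  ✓
  (3,4): δ = 106.18°  ·
antipodal pairs: 3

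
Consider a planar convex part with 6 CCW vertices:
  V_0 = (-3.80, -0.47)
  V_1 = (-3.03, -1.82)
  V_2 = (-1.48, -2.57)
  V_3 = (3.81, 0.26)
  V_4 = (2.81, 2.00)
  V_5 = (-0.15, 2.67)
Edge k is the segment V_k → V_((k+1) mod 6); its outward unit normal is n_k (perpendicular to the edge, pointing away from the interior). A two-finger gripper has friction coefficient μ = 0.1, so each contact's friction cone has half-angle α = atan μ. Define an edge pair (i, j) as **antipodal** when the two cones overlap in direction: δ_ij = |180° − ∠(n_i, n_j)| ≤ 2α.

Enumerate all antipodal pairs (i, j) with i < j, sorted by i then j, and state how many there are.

count = 1; pairs: (0,3)

α = atan 0.1 = 5.71°;  2α = 11.42°
n_0 = (-0.8686, -0.4954)
n_1 = (-0.4356, -0.9002)
n_2 = (+0.4717, -0.8818)
n_3 = (+0.8670, +0.4983)
n_4 = (+0.2208, +0.9753)
n_5 = (-0.6522, +0.7581)
  (0,1): δ = 145.52°  ·
  (0,2): δ = 91.55°  ·
  (0,3): δ = 0.19°  ✓
  (0,4): δ = 47.55°  ·
  (0,5): δ = 101.01°  ·
  (1,2): δ = 126.03°  ·
  (1,3): δ = 34.29°  ·
  (1,4): δ = 13.07°  ·
  (1,5): δ = 66.53°  ·
  (2,3): δ = 88.26°  ·
  (2,4): δ = 40.90°  ·
  (2,5): δ = 12.56°  ·
  (3,4): δ = 132.64°  ·
  (3,5): δ = 79.18°  ·
  (4,5): δ = 126.54°  ·
antipodal pairs: 1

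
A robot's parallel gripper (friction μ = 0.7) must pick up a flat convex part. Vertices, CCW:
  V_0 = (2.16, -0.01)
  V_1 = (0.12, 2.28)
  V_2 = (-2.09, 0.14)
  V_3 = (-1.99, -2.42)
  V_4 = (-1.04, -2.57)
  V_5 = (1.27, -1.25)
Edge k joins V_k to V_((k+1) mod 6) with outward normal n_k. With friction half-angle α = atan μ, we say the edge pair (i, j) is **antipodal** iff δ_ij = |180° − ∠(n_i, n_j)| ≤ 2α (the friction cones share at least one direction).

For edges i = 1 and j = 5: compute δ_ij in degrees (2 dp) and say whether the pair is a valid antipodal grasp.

δ = 10.25°, valid

α = atan 0.7 = 34.99°;  2α = 69.98°
edge 1: e_1 = (-2.21, -2.14);  n_1 = (-0.6956, +0.7184)
edge 5: e_5 = (+0.89, +1.24);  n_5 = (+0.8124, -0.5831)
∠(n_1, n_5) = 169.75°
δ = |180° − 169.75°| = 10.25°
10.25° ≤ 2α = 69.98°  →  valid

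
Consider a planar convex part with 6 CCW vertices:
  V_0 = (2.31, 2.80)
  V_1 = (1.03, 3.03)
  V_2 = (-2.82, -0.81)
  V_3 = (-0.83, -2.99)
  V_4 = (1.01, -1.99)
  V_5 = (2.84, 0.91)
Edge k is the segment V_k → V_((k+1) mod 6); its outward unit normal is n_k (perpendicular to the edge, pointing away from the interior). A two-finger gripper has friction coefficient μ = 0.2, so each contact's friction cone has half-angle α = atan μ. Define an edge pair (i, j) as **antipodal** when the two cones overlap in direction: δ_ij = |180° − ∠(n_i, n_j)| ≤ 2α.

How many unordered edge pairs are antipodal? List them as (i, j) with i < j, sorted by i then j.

count = 2; pairs: (1,3), (1,4)

α = atan 0.2 = 11.31°;  2α = 22.62°
n_0 = (+0.1769, +0.9842)
n_1 = (-0.7062, +0.7080)
n_2 = (-0.7386, -0.6742)
n_3 = (+0.4775, -0.8786)
n_4 = (+0.8457, -0.5337)
n_5 = (+0.9629, +0.2700)
  (0,1): δ = 124.89°  ·
  (0,2): δ = 37.42°  ·
  (0,3): δ = 38.71°  ·
  (0,4): δ = 67.93°  ·
  (0,5): δ = 115.85°  ·
  (1,2): δ = 92.53°  ·
  (1,3): δ = 16.40°  ✓
  (1,4): δ = 12.82°  ✓
  (1,5): δ = 60.74°  ·
  (2,3): δ = 103.87°  ·
  (2,4): δ = 74.64°  ·
  (2,5): δ = 26.73°  ·
  (3,4): δ = 150.78°  ·
  (3,5): δ = 102.86°  ·
  (4,5): δ = 132.08°  ·
antipodal pairs: 2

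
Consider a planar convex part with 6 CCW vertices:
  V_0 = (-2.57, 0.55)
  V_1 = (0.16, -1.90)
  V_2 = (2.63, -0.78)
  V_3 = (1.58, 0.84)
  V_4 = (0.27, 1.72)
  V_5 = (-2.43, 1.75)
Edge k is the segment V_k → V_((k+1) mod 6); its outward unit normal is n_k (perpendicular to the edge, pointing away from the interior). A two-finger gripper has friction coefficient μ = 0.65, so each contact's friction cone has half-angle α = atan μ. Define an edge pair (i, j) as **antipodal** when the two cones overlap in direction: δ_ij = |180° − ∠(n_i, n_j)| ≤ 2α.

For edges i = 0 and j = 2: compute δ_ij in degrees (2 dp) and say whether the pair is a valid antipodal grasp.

δ = 15.14°, valid

α = atan 0.65 = 33.02°;  2α = 66.05°
edge 0: e_0 = (+2.73, -2.45);  n_0 = (-0.6679, -0.7442)
edge 2: e_2 = (-1.05, +1.62);  n_2 = (+0.8392, +0.5439)
∠(n_0, n_2) = 164.86°
δ = |180° − 164.86°| = 15.14°
15.14° ≤ 2α = 66.05°  →  valid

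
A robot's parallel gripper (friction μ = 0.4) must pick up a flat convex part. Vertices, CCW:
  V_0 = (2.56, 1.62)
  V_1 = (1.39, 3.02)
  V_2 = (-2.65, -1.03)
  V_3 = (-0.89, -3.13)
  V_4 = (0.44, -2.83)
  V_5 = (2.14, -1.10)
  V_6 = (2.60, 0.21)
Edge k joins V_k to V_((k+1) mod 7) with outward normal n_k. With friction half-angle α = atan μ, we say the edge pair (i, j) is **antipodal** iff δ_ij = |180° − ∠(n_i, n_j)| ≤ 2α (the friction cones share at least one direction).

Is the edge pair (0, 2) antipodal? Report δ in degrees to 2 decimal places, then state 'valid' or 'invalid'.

δ = 0.08°, valid

α = atan 0.4 = 21.80°;  2α = 43.60°
edge 0: e_0 = (-1.17, +1.40);  n_0 = (+0.7673, +0.6413)
edge 2: e_2 = (+1.76, -2.10);  n_2 = (-0.7664, -0.6423)
∠(n_0, n_2) = 179.92°
δ = |180° − 179.92°| = 0.08°
0.08° ≤ 2α = 43.60°  →  valid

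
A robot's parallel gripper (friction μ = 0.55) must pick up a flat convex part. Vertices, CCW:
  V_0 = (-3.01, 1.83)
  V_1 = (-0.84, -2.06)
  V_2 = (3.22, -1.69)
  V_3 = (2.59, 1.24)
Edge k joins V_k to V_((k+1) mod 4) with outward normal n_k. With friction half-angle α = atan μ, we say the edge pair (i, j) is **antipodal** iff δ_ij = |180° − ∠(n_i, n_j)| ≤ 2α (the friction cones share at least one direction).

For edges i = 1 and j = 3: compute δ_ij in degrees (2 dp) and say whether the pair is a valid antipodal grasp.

δ = 11.22°, valid

α = atan 0.55 = 28.81°;  2α = 57.62°
edge 1: e_1 = (+4.06, +0.37);  n_1 = (+0.0908, -0.9959)
edge 3: e_3 = (-5.60, +0.59);  n_3 = (+0.1048, +0.9945)
∠(n_1, n_3) = 168.78°
δ = |180° − 168.78°| = 11.22°
11.22° ≤ 2α = 57.62°  →  valid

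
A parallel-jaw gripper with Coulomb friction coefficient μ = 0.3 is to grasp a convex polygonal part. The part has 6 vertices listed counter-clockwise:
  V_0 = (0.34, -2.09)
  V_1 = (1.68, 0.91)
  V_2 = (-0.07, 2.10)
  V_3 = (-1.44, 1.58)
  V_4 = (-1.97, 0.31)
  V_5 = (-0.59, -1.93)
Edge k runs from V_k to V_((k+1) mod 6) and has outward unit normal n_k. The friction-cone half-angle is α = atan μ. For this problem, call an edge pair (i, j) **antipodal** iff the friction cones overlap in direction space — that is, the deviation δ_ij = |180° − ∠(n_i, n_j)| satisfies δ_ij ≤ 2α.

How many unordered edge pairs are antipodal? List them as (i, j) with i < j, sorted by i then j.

count = 4; pairs: (0,3), (1,4), (1,5), (2,5)

α = atan 0.3 = 16.70°;  2α = 33.40°
n_0 = (+0.9131, -0.4078)
n_1 = (+0.5623, +0.8269)
n_2 = (-0.3549, +0.9349)
n_3 = (-0.9229, +0.3851)
n_4 = (-0.8514, -0.5245)
n_5 = (-0.1696, -0.9855)
  (0,1): δ = 100.15°  ·
  (0,2): δ = 45.15°  ·
  (0,3): δ = 1.42°  ✓
  (0,4): δ = 55.70°  ·
  (0,5): δ = 104.31°  ·
  (1,2): δ = 125.00°  ·
  (1,3): δ = 78.44°  ·
  (1,4): δ = 24.15°  ✓
  (1,5): δ = 24.45°  ✓
  (2,3): δ = 133.44°  ·
  (2,4): δ = 79.15°  ·
  (2,5): δ = 30.55°  ✓
  (3,4): δ = 125.71°  ·
  (3,5): δ = 77.11°  ·
  (4,5): δ = 131.40°  ·
antipodal pairs: 4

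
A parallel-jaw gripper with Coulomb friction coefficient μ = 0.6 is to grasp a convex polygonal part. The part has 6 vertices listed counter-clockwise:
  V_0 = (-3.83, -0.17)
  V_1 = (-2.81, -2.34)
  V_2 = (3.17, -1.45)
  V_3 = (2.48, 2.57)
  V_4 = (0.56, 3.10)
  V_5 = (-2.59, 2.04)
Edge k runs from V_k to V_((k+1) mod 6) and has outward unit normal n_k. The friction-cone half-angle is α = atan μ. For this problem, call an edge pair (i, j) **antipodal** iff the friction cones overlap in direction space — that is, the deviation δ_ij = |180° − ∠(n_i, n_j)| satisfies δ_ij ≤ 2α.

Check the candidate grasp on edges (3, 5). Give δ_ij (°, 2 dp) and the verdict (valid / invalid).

δ = 103.86°, invalid

α = atan 0.6 = 30.96°;  2α = 61.93°
edge 3: e_3 = (-1.92, +0.53);  n_3 = (+0.2661, +0.9639)
edge 5: e_5 = (-1.24, -2.21);  n_5 = (-0.8721, +0.4893)
∠(n_3, n_5) = 76.14°
δ = |180° − 76.14°| = 103.86°
103.86° > 2α = 61.93°  →  invalid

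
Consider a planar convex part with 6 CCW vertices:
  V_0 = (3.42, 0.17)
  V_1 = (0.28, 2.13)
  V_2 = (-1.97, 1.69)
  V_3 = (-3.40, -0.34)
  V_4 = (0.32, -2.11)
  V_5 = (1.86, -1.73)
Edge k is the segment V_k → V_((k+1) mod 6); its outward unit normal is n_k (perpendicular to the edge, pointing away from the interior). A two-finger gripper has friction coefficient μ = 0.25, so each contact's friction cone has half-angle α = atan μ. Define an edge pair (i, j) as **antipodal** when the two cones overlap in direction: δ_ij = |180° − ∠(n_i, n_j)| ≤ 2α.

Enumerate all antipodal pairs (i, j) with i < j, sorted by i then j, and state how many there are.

count = 3; pairs: (0,3), (1,4), (2,5)

α = atan 0.25 = 14.04°;  2α = 28.07°
n_0 = (+0.5295, +0.8483)
n_1 = (-0.1919, +0.9814)
n_2 = (-0.8175, +0.5759)
n_3 = (-0.4297, -0.9030)
n_4 = (+0.2396, -0.9709)
n_5 = (+0.7729, -0.6346)
  (0,1): δ = 136.96°  ·
  (0,2): δ = 93.19°  ·
  (0,3): δ = 6.53°  ✓
  (0,4): δ = 45.83°  ·
  (0,5): δ = 82.58°  ·
  (1,2): δ = 136.23°  ·
  (1,3): δ = 36.51°  ·
  (1,4): δ = 2.80°  ✓
  (1,5): δ = 39.55°  ·
  (2,3): δ = 80.28°  ·
  (2,4): δ = 40.98°  ·
  (2,5): δ = 4.23°  ✓
  (3,4): δ = 140.69°  ·
  (3,5): δ = 103.94°  ·
  (4,5): δ = 143.25°  ·
antipodal pairs: 3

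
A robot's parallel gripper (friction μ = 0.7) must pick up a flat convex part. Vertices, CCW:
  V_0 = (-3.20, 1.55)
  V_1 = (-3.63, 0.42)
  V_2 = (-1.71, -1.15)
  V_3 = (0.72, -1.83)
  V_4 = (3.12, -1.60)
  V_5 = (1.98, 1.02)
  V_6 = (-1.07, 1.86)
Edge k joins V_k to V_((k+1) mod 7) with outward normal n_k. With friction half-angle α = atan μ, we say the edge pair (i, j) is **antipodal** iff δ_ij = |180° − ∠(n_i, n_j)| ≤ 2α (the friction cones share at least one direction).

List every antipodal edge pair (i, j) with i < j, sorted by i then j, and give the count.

α = atan 0.7 = 34.99°;  2α = 69.98°
n_0 = (-0.9346, +0.3557)
n_1 = (-0.6330, -0.7741)
n_2 = (-0.2695, -0.9630)
n_3 = (+0.0954, -0.9954)
n_4 = (+0.9170, +0.3990)
n_5 = (+0.2655, +0.9641)
n_6 = (-0.1440, +0.9896)
  (0,1): δ = 108.44°  ·
  (0,2): δ = 84.80°  ·
  (0,3): δ = 63.69°  ✓
  (0,4): δ = 44.35°  ✓
  (0,5): δ = 95.44°  ·
  (0,6): δ = 119.11°  ·
  (1,2): δ = 156.36°  ·
  (1,3): δ = 135.25°  ·
  (1,4): δ = 27.21°  ✓
  (1,5): δ = 23.88°  ✓
  (1,6): δ = 47.55°  ✓
  (2,3): δ = 158.89°  ·
  (2,4): δ = 50.85°  ✓
  (2,5): δ = 0.24°  ✓
  (2,6): δ = 23.91°  ✓
  (3,4): δ = 71.96°  ·
  (3,5): δ = 20.87°  ✓
  (3,6): δ = 2.81°  ✓
  (4,5): δ = 128.91°  ·
  (4,6): δ = 105.23°  ·
  (5,6): δ = 156.32°  ·
antipodal pairs: 10

count = 10; pairs: (0,3), (0,4), (1,4), (1,5), (1,6), (2,4), (2,5), (2,6), (3,5), (3,6)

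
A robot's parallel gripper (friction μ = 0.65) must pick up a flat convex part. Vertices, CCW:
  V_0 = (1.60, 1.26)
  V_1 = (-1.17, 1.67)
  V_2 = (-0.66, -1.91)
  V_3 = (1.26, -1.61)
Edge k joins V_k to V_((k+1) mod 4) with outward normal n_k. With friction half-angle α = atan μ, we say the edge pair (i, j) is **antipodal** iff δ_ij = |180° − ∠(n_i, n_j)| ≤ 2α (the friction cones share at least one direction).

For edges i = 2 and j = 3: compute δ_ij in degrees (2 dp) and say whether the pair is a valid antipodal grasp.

δ = 105.64°, invalid

α = atan 0.65 = 33.02°;  2α = 66.05°
edge 2: e_2 = (+1.92, +0.30);  n_2 = (+0.1544, -0.9880)
edge 3: e_3 = (+0.34, +2.87);  n_3 = (+0.9931, -0.1176)
∠(n_2, n_3) = 74.36°
δ = |180° − 74.36°| = 105.64°
105.64° > 2α = 66.05°  →  invalid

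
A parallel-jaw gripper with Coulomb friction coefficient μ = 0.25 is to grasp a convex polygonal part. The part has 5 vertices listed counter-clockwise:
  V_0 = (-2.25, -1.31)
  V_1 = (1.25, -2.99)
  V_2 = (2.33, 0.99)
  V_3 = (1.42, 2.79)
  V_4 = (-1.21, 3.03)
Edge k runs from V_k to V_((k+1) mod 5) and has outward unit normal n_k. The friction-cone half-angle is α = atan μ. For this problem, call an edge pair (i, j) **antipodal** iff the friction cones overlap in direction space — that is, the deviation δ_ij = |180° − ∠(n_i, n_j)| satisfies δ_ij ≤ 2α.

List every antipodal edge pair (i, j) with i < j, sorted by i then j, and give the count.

count = 2; pairs: (0,3), (1,4)

α = atan 0.25 = 14.04°;  2α = 28.07°
n_0 = (-0.4327, -0.9015)
n_1 = (+0.9651, -0.2619)
n_2 = (+0.8924, +0.4512)
n_3 = (+0.0909, +0.9959)
n_4 = (-0.9725, +0.2330)
  (0,1): δ = 79.54°  ·
  (0,2): δ = 37.54°  ·
  (0,3): δ = 20.43°  ✓
  (0,4): δ = 102.17°  ·
  (1,2): δ = 138.00°  ·
  (1,3): δ = 80.03°  ·
  (1,4): δ = 1.71°  ✓
  (2,3): δ = 122.03°  ·
  (2,4): δ = 40.29°  ·
  (3,4): δ = 98.26°  ·
antipodal pairs: 2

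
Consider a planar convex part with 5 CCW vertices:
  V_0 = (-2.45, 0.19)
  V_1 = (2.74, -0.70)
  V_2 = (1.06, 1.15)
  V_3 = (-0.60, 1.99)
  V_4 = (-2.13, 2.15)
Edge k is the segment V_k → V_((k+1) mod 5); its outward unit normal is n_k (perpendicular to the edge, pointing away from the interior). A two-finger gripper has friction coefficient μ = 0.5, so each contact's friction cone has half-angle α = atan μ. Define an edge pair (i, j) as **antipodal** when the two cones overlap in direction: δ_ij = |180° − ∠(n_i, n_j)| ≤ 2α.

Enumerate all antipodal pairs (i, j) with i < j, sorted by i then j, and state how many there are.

α = atan 0.5 = 26.57°;  2α = 53.13°
n_0 = (-0.1690, -0.9856)
n_1 = (+0.7403, +0.6723)
n_2 = (+0.4515, +0.8923)
n_3 = (+0.1040, +0.9946)
n_4 = (-0.9869, +0.1611)
  (0,1): δ = 38.03°  ✓
  (0,2): δ = 17.11°  ✓
  (0,3): δ = 3.76°  ✓
  (0,4): δ = 90.46°  ·
  (1,2): δ = 159.08°  ·
  (1,3): δ = 138.21°  ·
  (1,4): δ = 51.52°  ✓
  (2,3): δ = 159.13°  ·
  (2,4): δ = 72.43°  ·
  (3,4): δ = 93.30°  ·
antipodal pairs: 4

count = 4; pairs: (0,1), (0,2), (0,3), (1,4)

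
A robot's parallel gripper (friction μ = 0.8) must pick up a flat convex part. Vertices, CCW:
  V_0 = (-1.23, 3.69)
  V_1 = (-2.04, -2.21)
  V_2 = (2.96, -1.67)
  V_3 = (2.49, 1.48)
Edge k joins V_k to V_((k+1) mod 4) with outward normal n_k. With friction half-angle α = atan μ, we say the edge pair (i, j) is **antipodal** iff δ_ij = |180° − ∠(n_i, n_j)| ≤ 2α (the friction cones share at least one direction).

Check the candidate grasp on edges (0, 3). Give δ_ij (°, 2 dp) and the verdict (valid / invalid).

α = atan 0.8 = 38.66°;  2α = 77.32°
edge 0: e_0 = (-0.81, -5.90);  n_0 = (-0.9907, +0.1360)
edge 3: e_3 = (-3.72, +2.21);  n_3 = (+0.5108, +0.8597)
∠(n_0, n_3) = 112.90°
δ = |180° − 112.90°| = 67.10°
67.10° ≤ 2α = 77.32°  →  valid

δ = 67.10°, valid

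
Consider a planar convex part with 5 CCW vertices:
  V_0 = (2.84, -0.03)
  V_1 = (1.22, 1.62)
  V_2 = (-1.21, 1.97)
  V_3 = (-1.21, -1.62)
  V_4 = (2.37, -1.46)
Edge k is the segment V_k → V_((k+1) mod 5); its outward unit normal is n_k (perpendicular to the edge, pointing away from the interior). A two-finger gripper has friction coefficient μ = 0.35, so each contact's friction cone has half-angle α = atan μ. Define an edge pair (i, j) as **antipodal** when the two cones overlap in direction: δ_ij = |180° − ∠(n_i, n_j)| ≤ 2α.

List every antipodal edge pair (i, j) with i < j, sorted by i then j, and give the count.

α = atan 0.35 = 19.29°;  2α = 38.58°
n_0 = (+0.7136, +0.7006)
n_1 = (+0.1426, +0.9898)
n_2 = (-1.0000, -0.0000)
n_3 = (+0.0446, -0.9990)
n_4 = (+0.9500, -0.3122)
  (0,1): δ = 142.67°  ·
  (0,2): δ = 44.47°  ·
  (0,3): δ = 48.08°  ·
  (0,4): δ = 117.33°  ·
  (1,2): δ = 81.80°  ·
  (1,3): δ = 10.76°  ✓
  (1,4): δ = 80.00°  ·
  (2,3): δ = 87.44°  ·
  (2,4): δ = 18.19°  ✓
  (3,4): δ = 110.75°  ·
antipodal pairs: 2

count = 2; pairs: (1,3), (2,4)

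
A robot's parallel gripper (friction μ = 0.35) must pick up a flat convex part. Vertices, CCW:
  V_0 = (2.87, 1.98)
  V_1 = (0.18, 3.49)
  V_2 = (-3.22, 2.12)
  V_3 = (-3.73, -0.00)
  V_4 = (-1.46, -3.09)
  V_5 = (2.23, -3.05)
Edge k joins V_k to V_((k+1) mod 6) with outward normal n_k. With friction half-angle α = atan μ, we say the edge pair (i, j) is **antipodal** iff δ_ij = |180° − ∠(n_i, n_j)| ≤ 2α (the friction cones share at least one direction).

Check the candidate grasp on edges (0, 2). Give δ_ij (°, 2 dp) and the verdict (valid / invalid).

δ = 74.22°, invalid

α = atan 0.35 = 19.29°;  2α = 38.58°
edge 0: e_0 = (-2.69, +1.51);  n_0 = (+0.4895, +0.8720)
edge 2: e_2 = (-0.51, -2.12);  n_2 = (-0.9723, +0.2339)
∠(n_0, n_2) = 105.78°
δ = |180° − 105.78°| = 74.22°
74.22° > 2α = 38.58°  →  invalid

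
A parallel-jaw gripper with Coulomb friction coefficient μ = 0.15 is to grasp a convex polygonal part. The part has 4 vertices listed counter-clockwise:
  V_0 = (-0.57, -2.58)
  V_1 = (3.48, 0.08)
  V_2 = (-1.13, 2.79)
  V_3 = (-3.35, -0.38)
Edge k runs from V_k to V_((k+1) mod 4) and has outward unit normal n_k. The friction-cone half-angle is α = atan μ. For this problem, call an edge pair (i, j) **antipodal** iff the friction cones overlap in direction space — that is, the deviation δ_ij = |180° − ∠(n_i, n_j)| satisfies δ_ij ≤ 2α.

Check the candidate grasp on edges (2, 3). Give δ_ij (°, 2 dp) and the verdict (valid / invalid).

δ = 93.35°, invalid

α = atan 0.15 = 8.53°;  2α = 17.06°
edge 2: e_2 = (-2.22, -3.17);  n_2 = (-0.8191, +0.5736)
edge 3: e_3 = (+2.78, -2.20);  n_3 = (-0.6206, -0.7842)
∠(n_2, n_3) = 86.65°
δ = |180° − 86.65°| = 93.35°
93.35° > 2α = 17.06°  →  invalid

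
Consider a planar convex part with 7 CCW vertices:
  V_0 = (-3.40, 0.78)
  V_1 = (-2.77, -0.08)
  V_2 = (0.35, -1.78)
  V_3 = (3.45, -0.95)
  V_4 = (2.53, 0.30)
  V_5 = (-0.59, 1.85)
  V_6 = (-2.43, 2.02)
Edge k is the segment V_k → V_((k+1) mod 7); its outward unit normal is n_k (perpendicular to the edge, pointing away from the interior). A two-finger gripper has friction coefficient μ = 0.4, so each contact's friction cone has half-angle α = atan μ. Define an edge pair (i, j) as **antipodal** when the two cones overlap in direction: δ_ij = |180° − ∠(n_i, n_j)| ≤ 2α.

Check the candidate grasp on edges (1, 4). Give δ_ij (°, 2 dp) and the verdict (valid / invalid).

δ = 2.17°, valid

α = atan 0.4 = 21.80°;  2α = 43.60°
edge 1: e_1 = (+3.12, -1.70);  n_1 = (-0.4785, -0.8781)
edge 4: e_4 = (-3.12, +1.55);  n_4 = (+0.4449, +0.8956)
∠(n_1, n_4) = 177.83°
δ = |180° − 177.83°| = 2.17°
2.17° ≤ 2α = 43.60°  →  valid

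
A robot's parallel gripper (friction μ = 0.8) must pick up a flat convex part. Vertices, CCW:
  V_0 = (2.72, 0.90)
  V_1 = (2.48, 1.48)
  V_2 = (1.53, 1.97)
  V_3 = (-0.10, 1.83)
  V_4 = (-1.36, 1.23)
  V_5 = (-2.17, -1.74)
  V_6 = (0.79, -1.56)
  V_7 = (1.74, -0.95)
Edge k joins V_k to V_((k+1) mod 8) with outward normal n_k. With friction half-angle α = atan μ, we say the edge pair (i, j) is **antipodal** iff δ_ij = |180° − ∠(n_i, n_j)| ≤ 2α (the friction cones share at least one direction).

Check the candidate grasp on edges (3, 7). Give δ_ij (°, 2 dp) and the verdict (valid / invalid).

α = atan 0.8 = 38.66°;  2α = 77.32°
edge 3: e_3 = (-1.26, -0.60);  n_3 = (-0.4299, +0.9029)
edge 7: e_7 = (+0.98, +1.85);  n_7 = (+0.8837, -0.4681)
∠(n_3, n_7) = 143.37°
δ = |180° − 143.37°| = 36.63°
36.63° ≤ 2α = 77.32°  →  valid

δ = 36.63°, valid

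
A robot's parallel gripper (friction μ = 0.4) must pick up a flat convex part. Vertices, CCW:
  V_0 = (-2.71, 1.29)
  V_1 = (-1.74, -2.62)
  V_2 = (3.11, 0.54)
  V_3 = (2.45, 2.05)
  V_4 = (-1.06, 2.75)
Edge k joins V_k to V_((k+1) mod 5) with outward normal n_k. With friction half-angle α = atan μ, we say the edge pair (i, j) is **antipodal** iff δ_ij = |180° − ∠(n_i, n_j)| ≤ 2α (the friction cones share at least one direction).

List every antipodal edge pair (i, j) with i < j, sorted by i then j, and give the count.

α = atan 0.4 = 21.80°;  2α = 43.60°
n_0 = (-0.9706, -0.2408)
n_1 = (+0.5459, -0.8379)
n_2 = (+0.9163, +0.4005)
n_3 = (+0.1956, +0.9807)
n_4 = (-0.6627, +0.7489)
  (0,1): δ = 70.85°  ·
  (0,2): δ = 9.68°  ✓
  (0,3): δ = 64.79°  ·
  (0,4): δ = 117.57°  ·
  (1,2): δ = 99.48°  ·
  (1,3): δ = 44.36°  ·
  (1,4): δ = 8.42°  ✓
  (2,3): δ = 124.89°  ·
  (2,4): δ = 72.11°  ·
  (3,4): δ = 127.22°  ·
antipodal pairs: 2

count = 2; pairs: (0,2), (1,4)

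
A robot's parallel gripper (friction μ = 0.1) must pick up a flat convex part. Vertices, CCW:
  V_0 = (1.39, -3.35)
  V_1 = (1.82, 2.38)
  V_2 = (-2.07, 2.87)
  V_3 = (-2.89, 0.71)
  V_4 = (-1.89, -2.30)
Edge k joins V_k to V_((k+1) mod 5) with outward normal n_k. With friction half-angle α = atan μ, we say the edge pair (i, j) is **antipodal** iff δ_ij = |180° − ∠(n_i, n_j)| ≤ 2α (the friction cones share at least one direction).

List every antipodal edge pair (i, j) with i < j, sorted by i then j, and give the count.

count = 1; pairs: (1,4)

α = atan 0.1 = 5.71°;  2α = 11.42°
n_0 = (+0.9972, -0.0748)
n_1 = (+0.1250, +0.9922)
n_2 = (-0.9349, +0.3549)
n_3 = (-0.9490, -0.3153)
n_4 = (-0.3049, -0.9524)
  (0,1): δ = 92.89°  ·
  (0,2): δ = 16.50°  ·
  (0,3): δ = 22.67°  ·
  (0,4): δ = 76.54°  ·
  (1,2): δ = 103.61°  ·
  (1,3): δ = 64.44°  ·
  (1,4): δ = 10.57°  ✓
  (2,3): δ = 140.83°  ·
  (2,4): δ = 86.96°  ·
  (3,4): δ = 126.13°  ·
antipodal pairs: 1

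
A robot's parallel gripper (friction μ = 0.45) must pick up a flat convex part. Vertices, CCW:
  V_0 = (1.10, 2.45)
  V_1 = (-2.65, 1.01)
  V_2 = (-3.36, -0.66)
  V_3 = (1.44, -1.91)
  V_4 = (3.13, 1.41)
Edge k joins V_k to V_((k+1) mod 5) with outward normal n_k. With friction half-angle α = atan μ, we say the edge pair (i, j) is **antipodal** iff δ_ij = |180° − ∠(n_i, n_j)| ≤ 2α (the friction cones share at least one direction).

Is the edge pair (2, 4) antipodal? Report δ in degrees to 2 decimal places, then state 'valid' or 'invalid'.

δ = 12.53°, valid

α = atan 0.45 = 24.23°;  2α = 48.46°
edge 2: e_2 = (+4.80, -1.25);  n_2 = (-0.2520, -0.9677)
edge 4: e_4 = (-2.03, +1.04);  n_4 = (+0.4560, +0.8900)
∠(n_2, n_4) = 167.47°
δ = |180° − 167.47°| = 12.53°
12.53° ≤ 2α = 48.46°  →  valid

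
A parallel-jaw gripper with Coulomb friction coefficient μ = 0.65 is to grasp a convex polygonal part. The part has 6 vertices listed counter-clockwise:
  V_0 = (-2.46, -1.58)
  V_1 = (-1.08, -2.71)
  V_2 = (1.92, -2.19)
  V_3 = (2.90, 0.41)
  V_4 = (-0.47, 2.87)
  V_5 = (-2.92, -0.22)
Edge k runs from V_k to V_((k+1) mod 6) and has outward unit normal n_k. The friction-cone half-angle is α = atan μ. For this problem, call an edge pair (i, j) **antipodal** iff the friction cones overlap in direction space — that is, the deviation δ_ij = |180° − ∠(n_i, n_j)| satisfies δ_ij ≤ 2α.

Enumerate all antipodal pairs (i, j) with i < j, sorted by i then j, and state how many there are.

count = 6; pairs: (0,3), (1,3), (1,4), (2,4), (2,5), (3,5)

α = atan 0.65 = 33.02°;  2α = 66.05°
n_0 = (-0.6335, -0.7737)
n_1 = (+0.1708, -0.9853)
n_2 = (+0.9357, -0.3527)
n_3 = (+0.5896, +0.8077)
n_4 = (-0.7836, +0.6213)
n_5 = (-0.9473, -0.3204)
  (0,1): δ = 130.85°  ·
  (0,2): δ = 71.34°  ·
  (0,3): δ = 3.18°  ✓
  (0,4): δ = 90.90°  ·
  (0,5): δ = 148.00°  ·
  (1,2): δ = 120.49°  ·
  (1,3): δ = 45.96°  ✓
  (1,4): δ = 41.76°  ✓
  (1,5): δ = 98.85°  ·
  (2,3): δ = 105.48°  ·
  (2,4): δ = 17.76°  ✓
  (2,5): δ = 39.34°  ✓
  (3,4): δ = 92.28°  ·
  (3,5): δ = 35.18°  ✓
  (4,5): δ = 122.90°  ·
antipodal pairs: 6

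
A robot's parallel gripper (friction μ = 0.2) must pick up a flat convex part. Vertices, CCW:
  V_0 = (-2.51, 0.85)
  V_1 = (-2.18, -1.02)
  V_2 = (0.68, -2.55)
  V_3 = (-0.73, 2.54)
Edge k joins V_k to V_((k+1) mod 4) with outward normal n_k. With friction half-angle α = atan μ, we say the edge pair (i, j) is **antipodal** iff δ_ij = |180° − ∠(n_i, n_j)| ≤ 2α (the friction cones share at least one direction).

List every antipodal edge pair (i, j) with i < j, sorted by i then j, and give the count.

α = atan 0.2 = 11.31°;  2α = 22.62°
n_0 = (-0.9848, -0.1738)
n_1 = (-0.4717, -0.8818)
n_2 = (+0.9637, +0.2670)
n_3 = (-0.6885, +0.7252)
  (0,1): δ = 128.15°  ·
  (0,2): δ = 5.48°  ✓
  (0,3): δ = 123.51°  ·
  (1,2): δ = 46.37°  ·
  (1,3): δ = 71.66°  ·
  (2,3): δ = 61.97°  ·
antipodal pairs: 1

count = 1; pairs: (0,2)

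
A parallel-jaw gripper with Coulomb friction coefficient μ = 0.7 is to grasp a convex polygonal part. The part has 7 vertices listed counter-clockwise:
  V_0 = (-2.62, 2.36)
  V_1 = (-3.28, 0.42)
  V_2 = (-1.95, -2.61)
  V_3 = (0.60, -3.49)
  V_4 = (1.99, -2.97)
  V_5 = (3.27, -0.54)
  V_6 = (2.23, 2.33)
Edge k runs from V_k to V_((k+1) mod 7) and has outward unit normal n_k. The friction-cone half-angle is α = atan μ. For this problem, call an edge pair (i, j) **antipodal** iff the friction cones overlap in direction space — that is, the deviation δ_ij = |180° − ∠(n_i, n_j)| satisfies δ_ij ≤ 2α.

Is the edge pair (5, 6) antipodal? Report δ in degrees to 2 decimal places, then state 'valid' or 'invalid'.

δ = 110.27°, invalid

α = atan 0.7 = 34.99°;  2α = 69.98°
edge 5: e_5 = (-1.04, +2.87);  n_5 = (+0.9402, +0.3407)
edge 6: e_6 = (-4.85, +0.03);  n_6 = (+0.0062, +1.0000)
∠(n_5, n_6) = 69.73°
δ = |180° − 69.73°| = 110.27°
110.27° > 2α = 69.98°  →  invalid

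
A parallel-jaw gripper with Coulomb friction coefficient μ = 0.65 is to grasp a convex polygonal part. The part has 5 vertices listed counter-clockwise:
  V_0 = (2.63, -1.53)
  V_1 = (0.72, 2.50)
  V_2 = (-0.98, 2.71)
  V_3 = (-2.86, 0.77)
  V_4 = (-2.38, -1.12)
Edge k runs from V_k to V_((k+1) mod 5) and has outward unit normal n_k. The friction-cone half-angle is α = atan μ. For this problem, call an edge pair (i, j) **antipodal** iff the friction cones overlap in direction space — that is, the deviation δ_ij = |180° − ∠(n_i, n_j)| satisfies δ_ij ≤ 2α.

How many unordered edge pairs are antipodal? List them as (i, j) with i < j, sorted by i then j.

count = 4; pairs: (0,3), (0,4), (1,4), (2,4)

α = atan 0.65 = 33.02°;  2α = 66.05°
n_0 = (+0.9036, +0.4283)
n_1 = (+0.1226, +0.9925)
n_2 = (-0.7181, +0.6959)
n_3 = (-0.9692, -0.2462)
n_4 = (-0.0816, -0.9967)
  (0,1): δ = 122.40°  ·
  (0,2): δ = 69.46°  ·
  (0,3): δ = 11.11°  ✓
  (0,4): δ = 59.96°  ✓
  (1,2): δ = 127.06°  ·
  (1,3): δ = 68.71°  ·
  (1,4): δ = 2.36°  ✓
  (2,3): δ = 121.65°  ·
  (2,4): δ = 50.58°  ✓
  (3,4): δ = 108.93°  ·
antipodal pairs: 4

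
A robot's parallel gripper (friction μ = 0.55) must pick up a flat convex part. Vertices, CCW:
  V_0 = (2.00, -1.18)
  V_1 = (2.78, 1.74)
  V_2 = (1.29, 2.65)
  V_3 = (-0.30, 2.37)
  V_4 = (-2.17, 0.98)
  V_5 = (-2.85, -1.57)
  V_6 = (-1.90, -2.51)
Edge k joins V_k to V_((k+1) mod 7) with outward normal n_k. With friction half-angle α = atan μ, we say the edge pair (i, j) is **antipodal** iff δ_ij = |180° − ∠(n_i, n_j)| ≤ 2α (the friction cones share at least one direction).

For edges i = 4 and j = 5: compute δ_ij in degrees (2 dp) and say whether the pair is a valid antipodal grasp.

α = atan 0.55 = 28.81°;  2α = 57.62°
edge 4: e_4 = (-0.68, -2.55);  n_4 = (-0.9662, +0.2577)
edge 5: e_5 = (+0.95, -0.94);  n_5 = (-0.7034, -0.7108)
∠(n_4, n_5) = 60.23°
δ = |180° − 60.23°| = 119.77°
119.77° > 2α = 57.62°  →  invalid

δ = 119.77°, invalid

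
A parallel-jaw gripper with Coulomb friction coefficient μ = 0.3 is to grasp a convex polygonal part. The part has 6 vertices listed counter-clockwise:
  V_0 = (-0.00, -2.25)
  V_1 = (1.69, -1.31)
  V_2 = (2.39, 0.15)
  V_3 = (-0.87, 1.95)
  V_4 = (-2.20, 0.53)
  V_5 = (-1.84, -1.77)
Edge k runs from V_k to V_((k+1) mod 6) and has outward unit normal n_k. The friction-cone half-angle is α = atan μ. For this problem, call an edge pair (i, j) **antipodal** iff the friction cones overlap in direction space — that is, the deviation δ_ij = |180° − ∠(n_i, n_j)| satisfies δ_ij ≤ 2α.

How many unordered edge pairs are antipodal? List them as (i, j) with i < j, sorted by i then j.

α = atan 0.3 = 16.70°;  2α = 33.40°
n_0 = (+0.4861, -0.8739)
n_1 = (+0.9017, -0.4323)
n_2 = (+0.4834, +0.8754)
n_3 = (-0.7299, +0.6836)
n_4 = (-0.9880, -0.1546)
n_5 = (-0.2524, -0.9676)
  (0,1): δ = 144.70°  ·
  (0,2): δ = 57.99°  ·
  (0,3): δ = 17.79°  ✓
  (0,4): δ = 69.81°  ·
  (0,5): δ = 136.30°  ·
  (1,2): δ = 93.29°  ·
  (1,3): δ = 17.51°  ✓
  (1,4): δ = 34.51°  ·
  (1,5): δ = 100.99°  ·
  (2,3): δ = 104.22°  ·
  (2,4): δ = 52.20°  ·
  (2,5): δ = 14.28°  ✓
  (3,4): δ = 127.98°  ·
  (3,5): δ = 61.50°  ·
  (4,5): δ = 113.52°  ·
antipodal pairs: 3

count = 3; pairs: (0,3), (1,3), (2,5)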